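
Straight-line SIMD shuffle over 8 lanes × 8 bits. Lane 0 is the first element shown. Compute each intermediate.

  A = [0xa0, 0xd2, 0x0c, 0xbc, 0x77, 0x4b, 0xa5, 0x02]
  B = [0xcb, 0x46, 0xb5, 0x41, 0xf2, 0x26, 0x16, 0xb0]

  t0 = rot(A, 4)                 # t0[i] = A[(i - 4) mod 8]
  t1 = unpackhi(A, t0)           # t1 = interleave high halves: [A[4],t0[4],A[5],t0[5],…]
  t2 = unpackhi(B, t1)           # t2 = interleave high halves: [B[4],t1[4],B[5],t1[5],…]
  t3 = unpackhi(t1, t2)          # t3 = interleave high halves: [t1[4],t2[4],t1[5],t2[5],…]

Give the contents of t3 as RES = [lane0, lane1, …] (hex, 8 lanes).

RES = [ 0xa5  0x16  0x0c  0x02  0x02  0xb0  0xbc  0xbc ]

t0 = [0x77, 0x4b, 0xa5, 0x02, 0xa0, 0xd2, 0x0c, 0xbc]
t1 = [0x77, 0xa0, 0x4b, 0xd2, 0xa5, 0x0c, 0x02, 0xbc]
t2 = [0xf2, 0xa5, 0x26, 0x0c, 0x16, 0x02, 0xb0, 0xbc]
t3 = [0xa5, 0x16, 0x0c, 0x02, 0x02, 0xb0, 0xbc, 0xbc]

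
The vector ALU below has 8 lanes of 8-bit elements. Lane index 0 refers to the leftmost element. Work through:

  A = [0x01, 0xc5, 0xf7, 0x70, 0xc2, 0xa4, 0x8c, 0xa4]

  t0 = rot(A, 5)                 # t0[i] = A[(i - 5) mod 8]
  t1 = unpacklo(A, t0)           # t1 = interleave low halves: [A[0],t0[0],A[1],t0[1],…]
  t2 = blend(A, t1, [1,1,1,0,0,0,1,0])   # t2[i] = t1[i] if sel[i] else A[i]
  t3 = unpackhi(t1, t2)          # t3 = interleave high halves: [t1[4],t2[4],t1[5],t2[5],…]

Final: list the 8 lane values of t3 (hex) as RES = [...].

RES = [ 0xf7  0xc2  0xa4  0xa4  0x70  0x70  0x8c  0xa4 ]

t0 = [0x70, 0xc2, 0xa4, 0x8c, 0xa4, 0x01, 0xc5, 0xf7]
t1 = [0x01, 0x70, 0xc5, 0xc2, 0xf7, 0xa4, 0x70, 0x8c]
t2 = [0x01, 0x70, 0xc5, 0x70, 0xc2, 0xa4, 0x70, 0xa4]
t3 = [0xf7, 0xc2, 0xa4, 0xa4, 0x70, 0x70, 0x8c, 0xa4]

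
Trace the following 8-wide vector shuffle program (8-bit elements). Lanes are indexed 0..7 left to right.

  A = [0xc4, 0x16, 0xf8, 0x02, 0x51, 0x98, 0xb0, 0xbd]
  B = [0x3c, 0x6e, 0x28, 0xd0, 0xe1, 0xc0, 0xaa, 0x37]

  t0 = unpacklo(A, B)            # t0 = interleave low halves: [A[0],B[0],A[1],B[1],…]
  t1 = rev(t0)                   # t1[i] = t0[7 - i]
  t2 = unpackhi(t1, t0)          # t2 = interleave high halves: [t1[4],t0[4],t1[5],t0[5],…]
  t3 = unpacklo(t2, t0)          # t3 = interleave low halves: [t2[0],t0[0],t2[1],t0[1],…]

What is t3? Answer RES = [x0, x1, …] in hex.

t0 = [0xc4, 0x3c, 0x16, 0x6e, 0xf8, 0x28, 0x02, 0xd0]
t1 = [0xd0, 0x02, 0x28, 0xf8, 0x6e, 0x16, 0x3c, 0xc4]
t2 = [0x6e, 0xf8, 0x16, 0x28, 0x3c, 0x02, 0xc4, 0xd0]
t3 = [0x6e, 0xc4, 0xf8, 0x3c, 0x16, 0x16, 0x28, 0x6e]

RES = [ 0x6e  0xc4  0xf8  0x3c  0x16  0x16  0x28  0x6e ]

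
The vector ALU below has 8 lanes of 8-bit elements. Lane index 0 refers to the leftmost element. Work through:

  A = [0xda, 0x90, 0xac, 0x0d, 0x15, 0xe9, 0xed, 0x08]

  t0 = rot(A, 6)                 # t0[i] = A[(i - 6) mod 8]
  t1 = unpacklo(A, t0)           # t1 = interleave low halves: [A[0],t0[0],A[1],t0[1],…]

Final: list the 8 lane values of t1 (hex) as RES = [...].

→ t0 |ac|0d|15|e9|ed|08|da|90|
→ t1 |da|ac|90|0d|ac|15|0d|e9|

RES = [ 0xda  0xac  0x90  0x0d  0xac  0x15  0x0d  0xe9 ]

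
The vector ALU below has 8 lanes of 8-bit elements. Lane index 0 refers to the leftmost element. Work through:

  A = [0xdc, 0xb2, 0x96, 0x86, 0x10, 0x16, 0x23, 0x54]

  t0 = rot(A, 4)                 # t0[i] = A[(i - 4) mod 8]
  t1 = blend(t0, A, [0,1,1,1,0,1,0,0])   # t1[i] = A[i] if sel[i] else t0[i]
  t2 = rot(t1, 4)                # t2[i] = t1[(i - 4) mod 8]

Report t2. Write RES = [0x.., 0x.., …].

RES = [ 0xdc  0x16  0x96  0x86  0x10  0xb2  0x96  0x86 ]

  t0: 10 16 23 54 dc b2 96 86
  t1: 10 b2 96 86 dc 16 96 86
  t2: dc 16 96 86 10 b2 96 86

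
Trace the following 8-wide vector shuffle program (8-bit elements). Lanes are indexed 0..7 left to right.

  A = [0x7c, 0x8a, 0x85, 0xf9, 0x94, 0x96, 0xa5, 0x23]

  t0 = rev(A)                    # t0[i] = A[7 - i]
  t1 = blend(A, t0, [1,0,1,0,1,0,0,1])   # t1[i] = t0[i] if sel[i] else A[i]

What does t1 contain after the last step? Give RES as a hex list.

t0 = [0x23, 0xa5, 0x96, 0x94, 0xf9, 0x85, 0x8a, 0x7c]
t1 = [0x23, 0x8a, 0x96, 0xf9, 0xf9, 0x96, 0xa5, 0x7c]

RES = [0x23, 0x8a, 0x96, 0xf9, 0xf9, 0x96, 0xa5, 0x7c]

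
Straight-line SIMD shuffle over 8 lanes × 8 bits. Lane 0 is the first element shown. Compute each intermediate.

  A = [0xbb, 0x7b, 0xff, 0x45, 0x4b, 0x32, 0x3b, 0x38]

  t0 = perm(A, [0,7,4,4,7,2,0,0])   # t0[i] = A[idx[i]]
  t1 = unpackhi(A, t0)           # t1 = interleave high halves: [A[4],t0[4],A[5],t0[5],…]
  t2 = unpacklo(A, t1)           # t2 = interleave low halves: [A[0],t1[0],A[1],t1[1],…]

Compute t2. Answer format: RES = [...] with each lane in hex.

→ t0 |bb|38|4b|4b|38|ff|bb|bb|
→ t1 |4b|38|32|ff|3b|bb|38|bb|
→ t2 |bb|4b|7b|38|ff|32|45|ff|

RES = [0xbb, 0x4b, 0x7b, 0x38, 0xff, 0x32, 0x45, 0xff]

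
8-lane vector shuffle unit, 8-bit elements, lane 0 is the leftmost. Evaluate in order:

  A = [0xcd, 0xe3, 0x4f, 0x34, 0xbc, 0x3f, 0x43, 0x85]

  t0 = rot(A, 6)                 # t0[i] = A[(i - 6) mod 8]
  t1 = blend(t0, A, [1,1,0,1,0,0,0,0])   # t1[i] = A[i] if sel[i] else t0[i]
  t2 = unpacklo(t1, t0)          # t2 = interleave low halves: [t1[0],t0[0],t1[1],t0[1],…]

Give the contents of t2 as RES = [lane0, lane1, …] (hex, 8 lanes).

t0 = [0x4f, 0x34, 0xbc, 0x3f, 0x43, 0x85, 0xcd, 0xe3]
t1 = [0xcd, 0xe3, 0xbc, 0x34, 0x43, 0x85, 0xcd, 0xe3]
t2 = [0xcd, 0x4f, 0xe3, 0x34, 0xbc, 0xbc, 0x34, 0x3f]

RES = [0xcd, 0x4f, 0xe3, 0x34, 0xbc, 0xbc, 0x34, 0x3f]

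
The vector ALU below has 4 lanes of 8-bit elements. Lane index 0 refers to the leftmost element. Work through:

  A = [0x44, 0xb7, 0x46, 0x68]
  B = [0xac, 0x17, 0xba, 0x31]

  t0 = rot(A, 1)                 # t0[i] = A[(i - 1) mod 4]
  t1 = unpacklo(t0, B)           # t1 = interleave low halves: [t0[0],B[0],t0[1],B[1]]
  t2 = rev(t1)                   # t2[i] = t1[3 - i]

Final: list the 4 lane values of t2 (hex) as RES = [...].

→ t0 |68|44|b7|46|
→ t1 |68|ac|44|17|
→ t2 |17|44|ac|68|

RES = [0x17, 0x44, 0xac, 0x68]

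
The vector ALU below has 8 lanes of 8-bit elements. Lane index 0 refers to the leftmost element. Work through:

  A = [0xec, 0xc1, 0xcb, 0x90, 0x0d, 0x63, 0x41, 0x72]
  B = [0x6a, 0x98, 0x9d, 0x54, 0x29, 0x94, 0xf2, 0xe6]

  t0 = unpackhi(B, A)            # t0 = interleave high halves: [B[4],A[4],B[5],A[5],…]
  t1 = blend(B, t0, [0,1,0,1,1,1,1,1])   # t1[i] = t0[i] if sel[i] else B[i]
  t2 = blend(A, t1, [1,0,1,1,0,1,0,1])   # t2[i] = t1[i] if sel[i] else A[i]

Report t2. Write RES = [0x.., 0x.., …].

  t0: 29 0d 94 63 f2 41 e6 72
  t1: 6a 0d 9d 63 f2 41 e6 72
  t2: 6a c1 9d 63 0d 41 41 72

RES = [ 0x6a  0xc1  0x9d  0x63  0x0d  0x41  0x41  0x72 ]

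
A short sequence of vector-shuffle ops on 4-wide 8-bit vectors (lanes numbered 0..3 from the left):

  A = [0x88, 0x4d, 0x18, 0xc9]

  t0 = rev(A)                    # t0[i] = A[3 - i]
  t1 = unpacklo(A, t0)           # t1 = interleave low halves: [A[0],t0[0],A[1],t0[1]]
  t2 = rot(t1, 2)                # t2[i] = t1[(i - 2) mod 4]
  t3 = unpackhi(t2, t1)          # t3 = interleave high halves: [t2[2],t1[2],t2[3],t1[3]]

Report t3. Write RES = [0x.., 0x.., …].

  t0: c9 18 4d 88
  t1: 88 c9 4d 18
  t2: 4d 18 88 c9
  t3: 88 4d c9 18

RES = [0x88, 0x4d, 0xc9, 0x18]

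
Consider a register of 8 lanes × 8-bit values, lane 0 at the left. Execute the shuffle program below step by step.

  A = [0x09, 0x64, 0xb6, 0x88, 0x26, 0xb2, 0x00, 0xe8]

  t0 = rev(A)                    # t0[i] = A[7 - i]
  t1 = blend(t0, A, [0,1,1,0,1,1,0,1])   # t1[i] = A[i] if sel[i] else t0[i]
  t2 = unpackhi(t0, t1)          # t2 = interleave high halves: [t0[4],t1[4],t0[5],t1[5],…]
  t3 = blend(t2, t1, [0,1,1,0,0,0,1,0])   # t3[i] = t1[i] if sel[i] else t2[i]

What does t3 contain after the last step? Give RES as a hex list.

RES = [ 0x88  0x64  0xb6  0xb2  0x64  0x64  0x64  0xe8 ]

  t0: e8 00 b2 26 88 b6 64 09
  t1: e8 64 b6 26 26 b2 64 e8
  t2: 88 26 b6 b2 64 64 09 e8
  t3: 88 64 b6 b2 64 64 64 e8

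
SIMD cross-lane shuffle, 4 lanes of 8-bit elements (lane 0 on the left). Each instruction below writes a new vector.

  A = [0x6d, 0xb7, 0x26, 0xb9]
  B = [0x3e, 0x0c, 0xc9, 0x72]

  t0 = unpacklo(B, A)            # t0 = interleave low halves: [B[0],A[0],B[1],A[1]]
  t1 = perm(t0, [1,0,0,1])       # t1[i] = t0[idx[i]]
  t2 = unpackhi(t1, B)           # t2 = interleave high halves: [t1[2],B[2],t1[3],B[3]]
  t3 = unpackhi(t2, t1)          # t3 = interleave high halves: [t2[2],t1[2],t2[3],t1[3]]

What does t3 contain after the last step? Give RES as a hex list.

RES = [0x6d, 0x3e, 0x72, 0x6d]

  t0: 3e 6d 0c b7
  t1: 6d 3e 3e 6d
  t2: 3e c9 6d 72
  t3: 6d 3e 72 6d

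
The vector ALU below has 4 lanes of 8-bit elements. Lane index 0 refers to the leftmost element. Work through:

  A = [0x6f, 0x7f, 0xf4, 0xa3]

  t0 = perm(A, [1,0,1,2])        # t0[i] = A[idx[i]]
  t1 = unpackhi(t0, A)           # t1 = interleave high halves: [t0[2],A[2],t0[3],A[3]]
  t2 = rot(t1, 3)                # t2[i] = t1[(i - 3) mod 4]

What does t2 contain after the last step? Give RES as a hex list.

  t0: 7f 6f 7f f4
  t1: 7f f4 f4 a3
  t2: f4 f4 a3 7f

RES = [ 0xf4  0xf4  0xa3  0x7f ]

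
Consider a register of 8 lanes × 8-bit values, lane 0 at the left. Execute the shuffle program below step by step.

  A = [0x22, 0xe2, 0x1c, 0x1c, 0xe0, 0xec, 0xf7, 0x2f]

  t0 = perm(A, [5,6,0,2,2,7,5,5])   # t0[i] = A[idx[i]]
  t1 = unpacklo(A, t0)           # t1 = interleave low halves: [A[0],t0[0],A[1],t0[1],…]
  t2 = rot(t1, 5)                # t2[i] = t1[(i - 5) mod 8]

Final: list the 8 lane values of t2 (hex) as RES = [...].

RES = [0xf7, 0x1c, 0x22, 0x1c, 0x1c, 0x22, 0xec, 0xe2]

  t0: ec f7 22 1c 1c 2f ec ec
  t1: 22 ec e2 f7 1c 22 1c 1c
  t2: f7 1c 22 1c 1c 22 ec e2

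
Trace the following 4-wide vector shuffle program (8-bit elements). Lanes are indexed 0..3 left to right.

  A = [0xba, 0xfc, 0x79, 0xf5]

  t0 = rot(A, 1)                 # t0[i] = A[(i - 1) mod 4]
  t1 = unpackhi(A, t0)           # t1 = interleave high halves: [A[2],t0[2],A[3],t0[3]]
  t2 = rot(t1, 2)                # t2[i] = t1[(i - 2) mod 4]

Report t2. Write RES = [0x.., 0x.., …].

  t0: f5 ba fc 79
  t1: 79 fc f5 79
  t2: f5 79 79 fc

RES = [0xf5, 0x79, 0x79, 0xfc]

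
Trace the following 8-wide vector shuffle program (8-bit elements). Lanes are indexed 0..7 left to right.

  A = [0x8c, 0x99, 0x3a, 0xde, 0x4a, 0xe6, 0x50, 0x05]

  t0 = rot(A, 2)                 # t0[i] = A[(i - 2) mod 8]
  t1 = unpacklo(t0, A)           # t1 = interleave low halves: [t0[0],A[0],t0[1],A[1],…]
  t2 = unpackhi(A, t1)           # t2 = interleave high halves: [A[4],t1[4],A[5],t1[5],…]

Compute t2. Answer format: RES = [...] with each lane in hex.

RES = [0x4a, 0x8c, 0xe6, 0x3a, 0x50, 0x99, 0x05, 0xde]

t0 = [0x50, 0x05, 0x8c, 0x99, 0x3a, 0xde, 0x4a, 0xe6]
t1 = [0x50, 0x8c, 0x05, 0x99, 0x8c, 0x3a, 0x99, 0xde]
t2 = [0x4a, 0x8c, 0xe6, 0x3a, 0x50, 0x99, 0x05, 0xde]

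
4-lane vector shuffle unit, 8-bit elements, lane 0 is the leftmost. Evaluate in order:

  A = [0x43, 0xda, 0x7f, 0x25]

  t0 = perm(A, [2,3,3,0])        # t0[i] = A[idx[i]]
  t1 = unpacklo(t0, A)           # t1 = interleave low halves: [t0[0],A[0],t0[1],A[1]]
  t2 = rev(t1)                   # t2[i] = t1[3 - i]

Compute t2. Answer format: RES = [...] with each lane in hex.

RES = [ 0xda  0x25  0x43  0x7f ]

t0 = [0x7f, 0x25, 0x25, 0x43]
t1 = [0x7f, 0x43, 0x25, 0xda]
t2 = [0xda, 0x25, 0x43, 0x7f]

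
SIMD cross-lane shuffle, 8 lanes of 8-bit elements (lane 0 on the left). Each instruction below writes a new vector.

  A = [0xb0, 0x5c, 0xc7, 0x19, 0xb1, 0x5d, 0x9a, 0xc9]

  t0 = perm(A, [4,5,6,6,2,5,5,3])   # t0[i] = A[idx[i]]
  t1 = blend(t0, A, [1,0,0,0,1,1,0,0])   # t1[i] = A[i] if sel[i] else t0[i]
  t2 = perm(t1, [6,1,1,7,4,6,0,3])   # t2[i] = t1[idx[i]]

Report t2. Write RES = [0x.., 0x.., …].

RES = [0x5d, 0x5d, 0x5d, 0x19, 0xb1, 0x5d, 0xb0, 0x9a]

→ t0 |b1|5d|9a|9a|c7|5d|5d|19|
→ t1 |b0|5d|9a|9a|b1|5d|5d|19|
→ t2 |5d|5d|5d|19|b1|5d|b0|9a|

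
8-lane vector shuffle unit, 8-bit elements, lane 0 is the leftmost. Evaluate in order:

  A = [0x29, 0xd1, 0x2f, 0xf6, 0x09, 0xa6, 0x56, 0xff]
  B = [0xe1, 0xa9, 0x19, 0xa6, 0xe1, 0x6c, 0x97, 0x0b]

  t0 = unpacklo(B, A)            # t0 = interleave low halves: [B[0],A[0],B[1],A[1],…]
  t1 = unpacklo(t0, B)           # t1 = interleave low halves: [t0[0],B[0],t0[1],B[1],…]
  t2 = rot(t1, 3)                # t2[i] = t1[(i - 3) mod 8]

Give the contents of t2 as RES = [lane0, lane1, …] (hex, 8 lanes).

t0 = [0xe1, 0x29, 0xa9, 0xd1, 0x19, 0x2f, 0xa6, 0xf6]
t1 = [0xe1, 0xe1, 0x29, 0xa9, 0xa9, 0x19, 0xd1, 0xa6]
t2 = [0x19, 0xd1, 0xa6, 0xe1, 0xe1, 0x29, 0xa9, 0xa9]

RES = [0x19, 0xd1, 0xa6, 0xe1, 0xe1, 0x29, 0xa9, 0xa9]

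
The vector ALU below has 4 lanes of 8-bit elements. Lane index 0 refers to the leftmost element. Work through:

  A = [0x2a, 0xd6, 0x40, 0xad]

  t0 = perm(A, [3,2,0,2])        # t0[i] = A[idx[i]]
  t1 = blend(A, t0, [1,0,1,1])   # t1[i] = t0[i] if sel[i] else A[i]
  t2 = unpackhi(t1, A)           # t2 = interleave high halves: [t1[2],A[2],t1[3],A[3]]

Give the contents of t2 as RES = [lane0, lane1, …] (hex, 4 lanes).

t0 = [0xad, 0x40, 0x2a, 0x40]
t1 = [0xad, 0xd6, 0x2a, 0x40]
t2 = [0x2a, 0x40, 0x40, 0xad]

RES = [0x2a, 0x40, 0x40, 0xad]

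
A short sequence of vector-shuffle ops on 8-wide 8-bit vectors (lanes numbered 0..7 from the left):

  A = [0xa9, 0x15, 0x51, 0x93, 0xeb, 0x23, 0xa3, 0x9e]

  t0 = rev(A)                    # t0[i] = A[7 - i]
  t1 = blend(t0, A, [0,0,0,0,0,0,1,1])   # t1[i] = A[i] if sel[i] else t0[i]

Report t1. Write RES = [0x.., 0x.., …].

RES = [0x9e, 0xa3, 0x23, 0xeb, 0x93, 0x51, 0xa3, 0x9e]

  t0: 9e a3 23 eb 93 51 15 a9
  t1: 9e a3 23 eb 93 51 a3 9e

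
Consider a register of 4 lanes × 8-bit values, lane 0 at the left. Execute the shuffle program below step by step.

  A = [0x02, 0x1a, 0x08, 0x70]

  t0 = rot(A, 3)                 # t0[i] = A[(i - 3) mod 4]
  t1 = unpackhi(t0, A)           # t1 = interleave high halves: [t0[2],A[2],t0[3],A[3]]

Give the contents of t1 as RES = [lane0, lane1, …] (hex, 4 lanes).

t0 = [0x1a, 0x08, 0x70, 0x02]
t1 = [0x70, 0x08, 0x02, 0x70]

RES = [ 0x70  0x08  0x02  0x70 ]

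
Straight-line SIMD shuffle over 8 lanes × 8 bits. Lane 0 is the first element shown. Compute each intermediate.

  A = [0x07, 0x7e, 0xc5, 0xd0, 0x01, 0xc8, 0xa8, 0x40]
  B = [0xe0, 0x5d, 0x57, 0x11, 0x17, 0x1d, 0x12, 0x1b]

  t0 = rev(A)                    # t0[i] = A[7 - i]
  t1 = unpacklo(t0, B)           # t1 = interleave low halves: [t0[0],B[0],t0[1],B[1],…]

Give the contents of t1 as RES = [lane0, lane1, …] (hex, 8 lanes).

→ t0 |40|a8|c8|01|d0|c5|7e|07|
→ t1 |40|e0|a8|5d|c8|57|01|11|

RES = [ 0x40  0xe0  0xa8  0x5d  0xc8  0x57  0x01  0x11 ]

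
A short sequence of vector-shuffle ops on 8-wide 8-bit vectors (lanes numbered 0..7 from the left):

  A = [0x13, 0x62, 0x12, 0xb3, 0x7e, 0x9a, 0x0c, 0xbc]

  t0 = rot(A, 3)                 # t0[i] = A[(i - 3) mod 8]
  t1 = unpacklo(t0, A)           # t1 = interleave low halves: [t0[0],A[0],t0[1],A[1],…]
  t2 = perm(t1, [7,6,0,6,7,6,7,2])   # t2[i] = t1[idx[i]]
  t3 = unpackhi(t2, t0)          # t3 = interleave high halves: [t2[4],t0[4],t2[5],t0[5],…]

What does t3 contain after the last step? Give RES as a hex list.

RES = [ 0xb3  0x62  0x13  0x12  0xb3  0xb3  0x0c  0x7e ]

  t0: 9a 0c bc 13 62 12 b3 7e
  t1: 9a 13 0c 62 bc 12 13 b3
  t2: b3 13 9a 13 b3 13 b3 0c
  t3: b3 62 13 12 b3 b3 0c 7e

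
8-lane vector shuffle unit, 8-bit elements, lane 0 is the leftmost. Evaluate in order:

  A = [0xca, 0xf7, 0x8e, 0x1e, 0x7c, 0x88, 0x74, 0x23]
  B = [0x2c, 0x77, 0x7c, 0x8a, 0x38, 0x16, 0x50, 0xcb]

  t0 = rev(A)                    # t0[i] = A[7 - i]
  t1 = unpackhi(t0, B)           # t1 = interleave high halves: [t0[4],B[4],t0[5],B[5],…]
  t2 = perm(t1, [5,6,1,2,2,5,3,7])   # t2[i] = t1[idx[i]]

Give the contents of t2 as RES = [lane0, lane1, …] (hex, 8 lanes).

RES = [ 0x50  0xca  0x38  0x8e  0x8e  0x50  0x16  0xcb ]

→ t0 |23|74|88|7c|1e|8e|f7|ca|
→ t1 |1e|38|8e|16|f7|50|ca|cb|
→ t2 |50|ca|38|8e|8e|50|16|cb|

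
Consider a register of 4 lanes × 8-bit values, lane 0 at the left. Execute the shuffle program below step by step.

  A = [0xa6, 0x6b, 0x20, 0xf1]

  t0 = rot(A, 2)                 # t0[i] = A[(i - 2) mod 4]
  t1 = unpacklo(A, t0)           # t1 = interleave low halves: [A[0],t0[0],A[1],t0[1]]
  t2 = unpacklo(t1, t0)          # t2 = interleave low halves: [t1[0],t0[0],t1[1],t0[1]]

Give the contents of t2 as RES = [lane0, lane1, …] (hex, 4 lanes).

RES = [0xa6, 0x20, 0x20, 0xf1]

t0 = [0x20, 0xf1, 0xa6, 0x6b]
t1 = [0xa6, 0x20, 0x6b, 0xf1]
t2 = [0xa6, 0x20, 0x20, 0xf1]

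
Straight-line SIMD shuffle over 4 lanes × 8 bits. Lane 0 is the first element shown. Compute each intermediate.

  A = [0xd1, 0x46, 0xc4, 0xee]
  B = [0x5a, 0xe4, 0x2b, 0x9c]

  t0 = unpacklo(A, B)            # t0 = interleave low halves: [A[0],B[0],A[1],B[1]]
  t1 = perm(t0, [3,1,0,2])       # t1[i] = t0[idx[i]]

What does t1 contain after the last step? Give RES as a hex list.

RES = [ 0xe4  0x5a  0xd1  0x46 ]

t0 = [0xd1, 0x5a, 0x46, 0xe4]
t1 = [0xe4, 0x5a, 0xd1, 0x46]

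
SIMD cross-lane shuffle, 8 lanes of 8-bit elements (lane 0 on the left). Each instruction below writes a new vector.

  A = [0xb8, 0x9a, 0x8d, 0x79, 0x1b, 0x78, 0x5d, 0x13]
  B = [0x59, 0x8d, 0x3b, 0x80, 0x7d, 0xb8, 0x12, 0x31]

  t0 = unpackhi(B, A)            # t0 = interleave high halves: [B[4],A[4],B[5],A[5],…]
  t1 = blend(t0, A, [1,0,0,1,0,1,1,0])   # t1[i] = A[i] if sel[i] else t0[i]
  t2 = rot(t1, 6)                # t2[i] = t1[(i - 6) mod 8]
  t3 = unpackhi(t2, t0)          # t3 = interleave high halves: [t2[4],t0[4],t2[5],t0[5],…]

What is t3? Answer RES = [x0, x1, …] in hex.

t0 = [0x7d, 0x1b, 0xb8, 0x78, 0x12, 0x5d, 0x31, 0x13]
t1 = [0xb8, 0x1b, 0xb8, 0x79, 0x12, 0x78, 0x5d, 0x13]
t2 = [0xb8, 0x79, 0x12, 0x78, 0x5d, 0x13, 0xb8, 0x1b]
t3 = [0x5d, 0x12, 0x13, 0x5d, 0xb8, 0x31, 0x1b, 0x13]

RES = [ 0x5d  0x12  0x13  0x5d  0xb8  0x31  0x1b  0x13 ]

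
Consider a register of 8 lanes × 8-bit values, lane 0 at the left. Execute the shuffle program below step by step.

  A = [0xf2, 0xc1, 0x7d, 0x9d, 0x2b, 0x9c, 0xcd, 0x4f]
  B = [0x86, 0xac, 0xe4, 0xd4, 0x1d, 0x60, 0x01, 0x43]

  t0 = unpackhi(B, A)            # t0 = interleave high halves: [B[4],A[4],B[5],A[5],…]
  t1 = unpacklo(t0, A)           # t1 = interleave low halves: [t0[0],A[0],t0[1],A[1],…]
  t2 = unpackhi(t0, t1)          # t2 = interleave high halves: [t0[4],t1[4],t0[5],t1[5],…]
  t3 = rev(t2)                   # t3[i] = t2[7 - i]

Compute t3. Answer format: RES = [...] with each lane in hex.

  t0: 1d 2b 60 9c 01 cd 43 4f
  t1: 1d f2 2b c1 60 7d 9c 9d
  t2: 01 60 cd 7d 43 9c 4f 9d
  t3: 9d 4f 9c 43 7d cd 60 01

RES = [0x9d, 0x4f, 0x9c, 0x43, 0x7d, 0xcd, 0x60, 0x01]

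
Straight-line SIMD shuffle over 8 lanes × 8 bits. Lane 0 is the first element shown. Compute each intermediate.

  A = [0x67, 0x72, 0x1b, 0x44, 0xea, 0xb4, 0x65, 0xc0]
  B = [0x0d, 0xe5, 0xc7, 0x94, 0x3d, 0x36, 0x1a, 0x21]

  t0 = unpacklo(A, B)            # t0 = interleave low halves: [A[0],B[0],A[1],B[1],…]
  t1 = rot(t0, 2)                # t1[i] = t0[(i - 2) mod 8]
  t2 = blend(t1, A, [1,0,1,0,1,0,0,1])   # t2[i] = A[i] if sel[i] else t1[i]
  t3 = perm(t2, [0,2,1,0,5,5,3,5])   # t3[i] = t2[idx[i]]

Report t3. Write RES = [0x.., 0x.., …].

→ t0 |67|0d|72|e5|1b|c7|44|94|
→ t1 |44|94|67|0d|72|e5|1b|c7|
→ t2 |67|94|1b|0d|ea|e5|1b|c0|
→ t3 |67|1b|94|67|e5|e5|0d|e5|

RES = [0x67, 0x1b, 0x94, 0x67, 0xe5, 0xe5, 0x0d, 0xe5]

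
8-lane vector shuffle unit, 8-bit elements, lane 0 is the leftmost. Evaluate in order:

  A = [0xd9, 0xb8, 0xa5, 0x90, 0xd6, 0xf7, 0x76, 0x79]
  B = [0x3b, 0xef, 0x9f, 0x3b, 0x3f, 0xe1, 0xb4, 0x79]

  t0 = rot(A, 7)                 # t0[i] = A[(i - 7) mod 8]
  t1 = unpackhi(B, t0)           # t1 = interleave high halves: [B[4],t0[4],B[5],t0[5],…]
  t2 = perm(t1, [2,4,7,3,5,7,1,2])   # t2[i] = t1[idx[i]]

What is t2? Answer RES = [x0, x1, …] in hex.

→ t0 |b8|a5|90|d6|f7|76|79|d9|
→ t1 |3f|f7|e1|76|b4|79|79|d9|
→ t2 |e1|b4|d9|76|79|d9|f7|e1|

RES = [0xe1, 0xb4, 0xd9, 0x76, 0x79, 0xd9, 0xf7, 0xe1]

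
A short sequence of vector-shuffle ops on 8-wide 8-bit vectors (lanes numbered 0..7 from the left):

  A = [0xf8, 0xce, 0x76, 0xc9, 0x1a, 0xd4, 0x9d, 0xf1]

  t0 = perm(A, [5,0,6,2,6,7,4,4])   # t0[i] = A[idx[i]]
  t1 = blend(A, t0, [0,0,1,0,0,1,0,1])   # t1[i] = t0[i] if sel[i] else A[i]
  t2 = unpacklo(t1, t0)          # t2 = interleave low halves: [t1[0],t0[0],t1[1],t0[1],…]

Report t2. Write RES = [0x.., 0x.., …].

→ t0 |d4|f8|9d|76|9d|f1|1a|1a|
→ t1 |f8|ce|9d|c9|1a|f1|9d|1a|
→ t2 |f8|d4|ce|f8|9d|9d|c9|76|

RES = [ 0xf8  0xd4  0xce  0xf8  0x9d  0x9d  0xc9  0x76 ]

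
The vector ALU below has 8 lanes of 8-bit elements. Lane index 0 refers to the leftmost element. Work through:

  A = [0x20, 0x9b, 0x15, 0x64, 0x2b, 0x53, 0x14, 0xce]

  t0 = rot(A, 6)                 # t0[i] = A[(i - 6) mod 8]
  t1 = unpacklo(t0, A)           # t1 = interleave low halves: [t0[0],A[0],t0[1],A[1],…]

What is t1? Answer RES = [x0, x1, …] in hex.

→ t0 |15|64|2b|53|14|ce|20|9b|
→ t1 |15|20|64|9b|2b|15|53|64|

RES = [ 0x15  0x20  0x64  0x9b  0x2b  0x15  0x53  0x64 ]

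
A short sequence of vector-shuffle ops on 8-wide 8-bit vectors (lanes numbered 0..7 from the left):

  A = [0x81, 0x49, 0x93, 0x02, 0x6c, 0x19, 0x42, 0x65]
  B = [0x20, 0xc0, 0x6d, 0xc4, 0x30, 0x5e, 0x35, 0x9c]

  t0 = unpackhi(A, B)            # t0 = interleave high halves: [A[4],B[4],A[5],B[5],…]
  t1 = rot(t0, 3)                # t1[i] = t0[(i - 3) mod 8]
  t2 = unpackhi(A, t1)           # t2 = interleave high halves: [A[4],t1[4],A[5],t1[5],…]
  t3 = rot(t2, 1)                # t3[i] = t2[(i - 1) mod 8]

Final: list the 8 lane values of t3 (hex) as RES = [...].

→ t0 |6c|30|19|5e|42|35|65|9c|
→ t1 |35|65|9c|6c|30|19|5e|42|
→ t2 |6c|30|19|19|42|5e|65|42|
→ t3 |42|6c|30|19|19|42|5e|65|

RES = [0x42, 0x6c, 0x30, 0x19, 0x19, 0x42, 0x5e, 0x65]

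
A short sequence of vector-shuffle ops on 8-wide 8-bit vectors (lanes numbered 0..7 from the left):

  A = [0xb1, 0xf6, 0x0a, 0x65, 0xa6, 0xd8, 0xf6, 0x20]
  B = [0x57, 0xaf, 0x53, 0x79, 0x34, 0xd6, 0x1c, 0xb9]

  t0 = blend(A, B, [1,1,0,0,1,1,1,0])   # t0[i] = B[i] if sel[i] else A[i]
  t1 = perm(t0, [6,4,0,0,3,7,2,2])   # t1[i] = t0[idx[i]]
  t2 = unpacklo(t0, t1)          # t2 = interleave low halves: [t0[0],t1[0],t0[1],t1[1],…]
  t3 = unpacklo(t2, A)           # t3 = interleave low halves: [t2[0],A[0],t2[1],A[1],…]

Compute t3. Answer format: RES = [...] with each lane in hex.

t0 = [0x57, 0xaf, 0x0a, 0x65, 0x34, 0xd6, 0x1c, 0x20]
t1 = [0x1c, 0x34, 0x57, 0x57, 0x65, 0x20, 0x0a, 0x0a]
t2 = [0x57, 0x1c, 0xaf, 0x34, 0x0a, 0x57, 0x65, 0x57]
t3 = [0x57, 0xb1, 0x1c, 0xf6, 0xaf, 0x0a, 0x34, 0x65]

RES = [ 0x57  0xb1  0x1c  0xf6  0xaf  0x0a  0x34  0x65 ]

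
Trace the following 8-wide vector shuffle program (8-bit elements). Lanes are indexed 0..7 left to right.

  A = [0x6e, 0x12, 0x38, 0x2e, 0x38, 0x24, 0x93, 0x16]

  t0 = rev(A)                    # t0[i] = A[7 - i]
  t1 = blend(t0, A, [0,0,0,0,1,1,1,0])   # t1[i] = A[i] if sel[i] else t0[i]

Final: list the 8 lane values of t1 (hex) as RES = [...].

RES = [0x16, 0x93, 0x24, 0x38, 0x38, 0x24, 0x93, 0x6e]

  t0: 16 93 24 38 2e 38 12 6e
  t1: 16 93 24 38 38 24 93 6e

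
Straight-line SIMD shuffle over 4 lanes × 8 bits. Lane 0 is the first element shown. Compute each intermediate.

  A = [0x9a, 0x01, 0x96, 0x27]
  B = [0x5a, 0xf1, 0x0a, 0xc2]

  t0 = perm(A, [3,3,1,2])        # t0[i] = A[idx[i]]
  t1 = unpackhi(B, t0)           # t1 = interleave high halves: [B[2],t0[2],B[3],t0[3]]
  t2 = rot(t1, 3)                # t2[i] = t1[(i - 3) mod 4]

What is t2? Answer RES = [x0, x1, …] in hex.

t0 = [0x27, 0x27, 0x01, 0x96]
t1 = [0x0a, 0x01, 0xc2, 0x96]
t2 = [0x01, 0xc2, 0x96, 0x0a]

RES = [ 0x01  0xc2  0x96  0x0a ]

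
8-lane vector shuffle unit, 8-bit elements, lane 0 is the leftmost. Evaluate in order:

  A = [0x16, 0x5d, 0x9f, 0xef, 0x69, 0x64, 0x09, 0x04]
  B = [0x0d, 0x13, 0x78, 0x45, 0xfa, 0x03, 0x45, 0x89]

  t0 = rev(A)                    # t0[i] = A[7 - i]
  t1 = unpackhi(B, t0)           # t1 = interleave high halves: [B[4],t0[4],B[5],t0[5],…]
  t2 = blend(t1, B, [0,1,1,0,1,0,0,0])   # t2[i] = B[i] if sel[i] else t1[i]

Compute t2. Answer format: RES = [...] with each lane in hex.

t0 = [0x04, 0x09, 0x64, 0x69, 0xef, 0x9f, 0x5d, 0x16]
t1 = [0xfa, 0xef, 0x03, 0x9f, 0x45, 0x5d, 0x89, 0x16]
t2 = [0xfa, 0x13, 0x78, 0x9f, 0xfa, 0x5d, 0x89, 0x16]

RES = [0xfa, 0x13, 0x78, 0x9f, 0xfa, 0x5d, 0x89, 0x16]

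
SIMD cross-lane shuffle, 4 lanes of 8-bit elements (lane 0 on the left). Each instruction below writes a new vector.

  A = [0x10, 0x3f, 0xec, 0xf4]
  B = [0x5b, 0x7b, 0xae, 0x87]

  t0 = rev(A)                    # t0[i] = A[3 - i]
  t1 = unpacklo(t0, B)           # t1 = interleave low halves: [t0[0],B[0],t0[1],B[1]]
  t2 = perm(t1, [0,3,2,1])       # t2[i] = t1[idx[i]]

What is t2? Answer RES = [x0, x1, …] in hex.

  t0: f4 ec 3f 10
  t1: f4 5b ec 7b
  t2: f4 7b ec 5b

RES = [0xf4, 0x7b, 0xec, 0x5b]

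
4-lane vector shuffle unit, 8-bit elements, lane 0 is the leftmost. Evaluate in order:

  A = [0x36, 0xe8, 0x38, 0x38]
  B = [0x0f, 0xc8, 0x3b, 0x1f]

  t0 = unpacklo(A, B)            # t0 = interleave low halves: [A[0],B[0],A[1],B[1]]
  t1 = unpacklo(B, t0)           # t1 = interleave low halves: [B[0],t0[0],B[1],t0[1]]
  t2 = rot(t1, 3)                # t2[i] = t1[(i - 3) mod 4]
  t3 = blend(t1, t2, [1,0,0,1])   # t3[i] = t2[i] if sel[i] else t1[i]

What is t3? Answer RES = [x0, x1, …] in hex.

→ t0 |36|0f|e8|c8|
→ t1 |0f|36|c8|0f|
→ t2 |36|c8|0f|0f|
→ t3 |36|36|c8|0f|

RES = [ 0x36  0x36  0xc8  0x0f ]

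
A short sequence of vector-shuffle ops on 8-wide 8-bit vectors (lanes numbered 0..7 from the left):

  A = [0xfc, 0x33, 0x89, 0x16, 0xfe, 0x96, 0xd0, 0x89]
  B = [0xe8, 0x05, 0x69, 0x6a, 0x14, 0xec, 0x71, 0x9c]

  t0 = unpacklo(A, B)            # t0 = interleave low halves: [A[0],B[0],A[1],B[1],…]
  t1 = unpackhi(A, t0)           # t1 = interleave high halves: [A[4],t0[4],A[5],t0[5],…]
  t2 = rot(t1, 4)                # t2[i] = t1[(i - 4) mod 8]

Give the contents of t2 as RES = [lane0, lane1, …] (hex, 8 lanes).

t0 = [0xfc, 0xe8, 0x33, 0x05, 0x89, 0x69, 0x16, 0x6a]
t1 = [0xfe, 0x89, 0x96, 0x69, 0xd0, 0x16, 0x89, 0x6a]
t2 = [0xd0, 0x16, 0x89, 0x6a, 0xfe, 0x89, 0x96, 0x69]

RES = [0xd0, 0x16, 0x89, 0x6a, 0xfe, 0x89, 0x96, 0x69]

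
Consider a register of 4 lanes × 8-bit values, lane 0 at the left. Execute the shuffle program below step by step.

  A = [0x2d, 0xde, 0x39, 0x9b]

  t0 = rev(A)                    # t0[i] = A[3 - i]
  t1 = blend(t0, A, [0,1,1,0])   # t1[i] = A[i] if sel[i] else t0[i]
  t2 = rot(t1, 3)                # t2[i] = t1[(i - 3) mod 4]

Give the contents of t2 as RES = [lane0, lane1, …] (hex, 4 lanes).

t0 = [0x9b, 0x39, 0xde, 0x2d]
t1 = [0x9b, 0xde, 0x39, 0x2d]
t2 = [0xde, 0x39, 0x2d, 0x9b]

RES = [0xde, 0x39, 0x2d, 0x9b]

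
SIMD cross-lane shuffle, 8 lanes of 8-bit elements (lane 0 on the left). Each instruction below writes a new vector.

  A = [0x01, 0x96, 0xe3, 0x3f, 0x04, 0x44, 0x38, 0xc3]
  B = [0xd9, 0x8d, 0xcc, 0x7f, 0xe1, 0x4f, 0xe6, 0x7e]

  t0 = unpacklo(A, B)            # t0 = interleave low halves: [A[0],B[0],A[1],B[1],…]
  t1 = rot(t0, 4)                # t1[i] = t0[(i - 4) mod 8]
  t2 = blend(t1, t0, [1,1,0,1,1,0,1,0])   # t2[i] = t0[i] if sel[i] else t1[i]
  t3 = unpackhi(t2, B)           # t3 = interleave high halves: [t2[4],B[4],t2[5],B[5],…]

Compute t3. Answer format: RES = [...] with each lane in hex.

  t0: 01 d9 96 8d e3 cc 3f 7f
  t1: e3 cc 3f 7f 01 d9 96 8d
  t2: 01 d9 3f 8d e3 d9 3f 8d
  t3: e3 e1 d9 4f 3f e6 8d 7e

RES = [ 0xe3  0xe1  0xd9  0x4f  0x3f  0xe6  0x8d  0x7e ]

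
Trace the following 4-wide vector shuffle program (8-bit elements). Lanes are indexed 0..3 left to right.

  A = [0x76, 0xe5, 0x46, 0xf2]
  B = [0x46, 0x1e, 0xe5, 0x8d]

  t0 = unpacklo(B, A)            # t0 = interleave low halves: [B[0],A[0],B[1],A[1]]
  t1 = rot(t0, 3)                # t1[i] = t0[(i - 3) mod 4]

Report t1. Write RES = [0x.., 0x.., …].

RES = [0x76, 0x1e, 0xe5, 0x46]

→ t0 |46|76|1e|e5|
→ t1 |76|1e|e5|46|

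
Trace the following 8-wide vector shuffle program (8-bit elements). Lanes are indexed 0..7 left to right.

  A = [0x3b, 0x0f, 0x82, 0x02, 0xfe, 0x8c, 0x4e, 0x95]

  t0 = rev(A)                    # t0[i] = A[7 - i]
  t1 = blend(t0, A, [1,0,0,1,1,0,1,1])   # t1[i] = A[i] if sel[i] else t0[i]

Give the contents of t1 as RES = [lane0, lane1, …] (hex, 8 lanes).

→ t0 |95|4e|8c|fe|02|82|0f|3b|
→ t1 |3b|4e|8c|02|fe|82|4e|95|

RES = [0x3b, 0x4e, 0x8c, 0x02, 0xfe, 0x82, 0x4e, 0x95]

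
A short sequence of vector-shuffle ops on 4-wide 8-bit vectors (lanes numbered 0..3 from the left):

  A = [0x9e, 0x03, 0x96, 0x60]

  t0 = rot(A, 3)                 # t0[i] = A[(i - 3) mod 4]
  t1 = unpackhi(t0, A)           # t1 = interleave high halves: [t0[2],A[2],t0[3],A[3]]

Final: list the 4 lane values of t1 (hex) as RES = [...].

  t0: 03 96 60 9e
  t1: 60 96 9e 60

RES = [ 0x60  0x96  0x9e  0x60 ]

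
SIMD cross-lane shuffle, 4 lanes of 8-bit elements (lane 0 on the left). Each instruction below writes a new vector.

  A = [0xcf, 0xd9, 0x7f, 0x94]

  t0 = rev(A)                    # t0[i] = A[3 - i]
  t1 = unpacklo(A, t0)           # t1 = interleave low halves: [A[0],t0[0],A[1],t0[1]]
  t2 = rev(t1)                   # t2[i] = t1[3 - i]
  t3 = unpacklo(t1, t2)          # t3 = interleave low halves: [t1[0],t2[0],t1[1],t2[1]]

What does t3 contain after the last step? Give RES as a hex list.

t0 = [0x94, 0x7f, 0xd9, 0xcf]
t1 = [0xcf, 0x94, 0xd9, 0x7f]
t2 = [0x7f, 0xd9, 0x94, 0xcf]
t3 = [0xcf, 0x7f, 0x94, 0xd9]

RES = [0xcf, 0x7f, 0x94, 0xd9]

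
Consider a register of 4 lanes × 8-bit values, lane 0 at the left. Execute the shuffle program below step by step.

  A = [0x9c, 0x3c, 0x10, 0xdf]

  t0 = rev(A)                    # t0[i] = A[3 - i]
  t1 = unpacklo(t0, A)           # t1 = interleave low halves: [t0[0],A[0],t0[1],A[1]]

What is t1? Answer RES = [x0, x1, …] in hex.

RES = [ 0xdf  0x9c  0x10  0x3c ]

  t0: df 10 3c 9c
  t1: df 9c 10 3c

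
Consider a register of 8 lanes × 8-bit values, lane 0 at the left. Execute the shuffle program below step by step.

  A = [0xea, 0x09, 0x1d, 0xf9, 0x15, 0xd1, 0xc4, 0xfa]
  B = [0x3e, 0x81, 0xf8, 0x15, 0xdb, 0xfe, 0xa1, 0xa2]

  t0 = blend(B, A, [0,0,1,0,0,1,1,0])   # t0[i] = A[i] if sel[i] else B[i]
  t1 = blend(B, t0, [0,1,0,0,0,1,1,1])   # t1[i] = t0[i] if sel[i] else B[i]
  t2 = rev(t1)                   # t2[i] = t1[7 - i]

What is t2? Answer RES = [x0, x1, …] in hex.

→ t0 |3e|81|1d|15|db|d1|c4|a2|
→ t1 |3e|81|f8|15|db|d1|c4|a2|
→ t2 |a2|c4|d1|db|15|f8|81|3e|

RES = [0xa2, 0xc4, 0xd1, 0xdb, 0x15, 0xf8, 0x81, 0x3e]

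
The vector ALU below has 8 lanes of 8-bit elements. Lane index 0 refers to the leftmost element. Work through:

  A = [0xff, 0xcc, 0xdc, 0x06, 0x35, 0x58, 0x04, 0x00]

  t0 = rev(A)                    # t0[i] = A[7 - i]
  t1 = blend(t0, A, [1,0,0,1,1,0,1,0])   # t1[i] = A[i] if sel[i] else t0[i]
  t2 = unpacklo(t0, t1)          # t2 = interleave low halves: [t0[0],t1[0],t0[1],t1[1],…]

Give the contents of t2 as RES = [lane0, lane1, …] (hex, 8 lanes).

RES = [0x00, 0xff, 0x04, 0x04, 0x58, 0x58, 0x35, 0x06]

  t0: 00 04 58 35 06 dc cc ff
  t1: ff 04 58 06 35 dc 04 ff
  t2: 00 ff 04 04 58 58 35 06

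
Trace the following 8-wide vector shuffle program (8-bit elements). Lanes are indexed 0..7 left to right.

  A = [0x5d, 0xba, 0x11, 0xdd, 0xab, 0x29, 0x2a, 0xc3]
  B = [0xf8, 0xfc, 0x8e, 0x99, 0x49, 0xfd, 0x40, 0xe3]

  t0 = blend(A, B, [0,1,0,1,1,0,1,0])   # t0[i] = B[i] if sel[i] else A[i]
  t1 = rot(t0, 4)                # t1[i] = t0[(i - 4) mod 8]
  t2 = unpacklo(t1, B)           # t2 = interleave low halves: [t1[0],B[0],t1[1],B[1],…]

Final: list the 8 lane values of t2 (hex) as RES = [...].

RES = [ 0x49  0xf8  0x29  0xfc  0x40  0x8e  0xc3  0x99 ]

→ t0 |5d|fc|11|99|49|29|40|c3|
→ t1 |49|29|40|c3|5d|fc|11|99|
→ t2 |49|f8|29|fc|40|8e|c3|99|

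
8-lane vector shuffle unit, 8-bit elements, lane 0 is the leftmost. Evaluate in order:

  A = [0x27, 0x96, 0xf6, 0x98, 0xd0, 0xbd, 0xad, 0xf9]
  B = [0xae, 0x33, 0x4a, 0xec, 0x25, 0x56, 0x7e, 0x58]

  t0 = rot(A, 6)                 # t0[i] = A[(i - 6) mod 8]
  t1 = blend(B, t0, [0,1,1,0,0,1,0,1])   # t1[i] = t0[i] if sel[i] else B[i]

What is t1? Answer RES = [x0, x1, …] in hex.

RES = [ 0xae  0x98  0xd0  0xec  0x25  0xf9  0x7e  0x96 ]

  t0: f6 98 d0 bd ad f9 27 96
  t1: ae 98 d0 ec 25 f9 7e 96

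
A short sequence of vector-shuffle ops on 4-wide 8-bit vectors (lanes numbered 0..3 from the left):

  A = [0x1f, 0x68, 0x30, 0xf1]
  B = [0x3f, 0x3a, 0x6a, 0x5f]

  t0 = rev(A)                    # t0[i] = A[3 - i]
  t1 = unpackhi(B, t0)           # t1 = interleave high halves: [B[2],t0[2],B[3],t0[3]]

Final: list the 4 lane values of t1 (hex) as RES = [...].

→ t0 |f1|30|68|1f|
→ t1 |6a|68|5f|1f|

RES = [ 0x6a  0x68  0x5f  0x1f ]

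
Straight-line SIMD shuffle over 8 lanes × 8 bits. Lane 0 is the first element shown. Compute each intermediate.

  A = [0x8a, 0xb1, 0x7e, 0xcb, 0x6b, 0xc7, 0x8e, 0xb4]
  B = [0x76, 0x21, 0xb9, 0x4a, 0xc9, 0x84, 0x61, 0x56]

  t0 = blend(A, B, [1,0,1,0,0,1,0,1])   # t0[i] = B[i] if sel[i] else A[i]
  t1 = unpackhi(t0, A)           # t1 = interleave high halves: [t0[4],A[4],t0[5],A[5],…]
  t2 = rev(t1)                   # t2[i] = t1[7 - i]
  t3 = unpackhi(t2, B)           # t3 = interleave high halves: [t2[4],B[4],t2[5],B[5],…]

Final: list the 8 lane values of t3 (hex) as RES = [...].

t0 = [0x76, 0xb1, 0xb9, 0xcb, 0x6b, 0x84, 0x8e, 0x56]
t1 = [0x6b, 0x6b, 0x84, 0xc7, 0x8e, 0x8e, 0x56, 0xb4]
t2 = [0xb4, 0x56, 0x8e, 0x8e, 0xc7, 0x84, 0x6b, 0x6b]
t3 = [0xc7, 0xc9, 0x84, 0x84, 0x6b, 0x61, 0x6b, 0x56]

RES = [0xc7, 0xc9, 0x84, 0x84, 0x6b, 0x61, 0x6b, 0x56]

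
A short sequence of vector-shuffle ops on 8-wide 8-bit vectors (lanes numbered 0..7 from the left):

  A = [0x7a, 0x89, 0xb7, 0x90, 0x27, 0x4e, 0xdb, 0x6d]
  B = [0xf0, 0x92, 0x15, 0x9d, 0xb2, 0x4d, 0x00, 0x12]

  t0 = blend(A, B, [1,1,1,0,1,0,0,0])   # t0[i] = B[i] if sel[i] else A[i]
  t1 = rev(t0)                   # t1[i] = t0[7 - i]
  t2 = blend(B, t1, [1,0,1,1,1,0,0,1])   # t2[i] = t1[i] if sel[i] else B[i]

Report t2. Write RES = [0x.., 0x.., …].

RES = [ 0x6d  0x92  0x4e  0xb2  0x90  0x4d  0x00  0xf0 ]

  t0: f0 92 15 90 b2 4e db 6d
  t1: 6d db 4e b2 90 15 92 f0
  t2: 6d 92 4e b2 90 4d 00 f0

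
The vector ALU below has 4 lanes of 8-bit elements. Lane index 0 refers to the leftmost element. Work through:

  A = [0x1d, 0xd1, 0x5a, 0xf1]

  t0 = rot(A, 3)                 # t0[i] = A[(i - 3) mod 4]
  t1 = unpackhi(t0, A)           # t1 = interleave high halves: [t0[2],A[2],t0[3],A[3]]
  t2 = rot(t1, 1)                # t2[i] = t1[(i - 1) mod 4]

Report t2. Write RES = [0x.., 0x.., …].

  t0: d1 5a f1 1d
  t1: f1 5a 1d f1
  t2: f1 f1 5a 1d

RES = [0xf1, 0xf1, 0x5a, 0x1d]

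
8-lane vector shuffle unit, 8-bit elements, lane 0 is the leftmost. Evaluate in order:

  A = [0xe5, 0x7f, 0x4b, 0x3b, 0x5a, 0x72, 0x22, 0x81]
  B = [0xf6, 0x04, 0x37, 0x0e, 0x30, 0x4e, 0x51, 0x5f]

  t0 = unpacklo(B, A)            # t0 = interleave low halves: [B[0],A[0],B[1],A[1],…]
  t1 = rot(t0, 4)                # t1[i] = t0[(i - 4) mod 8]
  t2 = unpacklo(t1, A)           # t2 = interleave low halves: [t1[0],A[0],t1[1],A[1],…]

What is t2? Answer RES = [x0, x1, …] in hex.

  t0: f6 e5 04 7f 37 4b 0e 3b
  t1: 37 4b 0e 3b f6 e5 04 7f
  t2: 37 e5 4b 7f 0e 4b 3b 3b

RES = [0x37, 0xe5, 0x4b, 0x7f, 0x0e, 0x4b, 0x3b, 0x3b]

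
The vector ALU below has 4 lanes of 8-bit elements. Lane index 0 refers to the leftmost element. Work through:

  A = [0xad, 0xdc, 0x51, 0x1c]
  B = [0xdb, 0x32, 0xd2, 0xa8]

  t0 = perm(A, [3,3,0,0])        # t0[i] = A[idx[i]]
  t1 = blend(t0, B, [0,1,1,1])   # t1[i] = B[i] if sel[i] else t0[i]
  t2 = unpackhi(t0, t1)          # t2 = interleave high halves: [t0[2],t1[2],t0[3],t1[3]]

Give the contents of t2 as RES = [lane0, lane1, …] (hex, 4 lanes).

t0 = [0x1c, 0x1c, 0xad, 0xad]
t1 = [0x1c, 0x32, 0xd2, 0xa8]
t2 = [0xad, 0xd2, 0xad, 0xa8]

RES = [ 0xad  0xd2  0xad  0xa8 ]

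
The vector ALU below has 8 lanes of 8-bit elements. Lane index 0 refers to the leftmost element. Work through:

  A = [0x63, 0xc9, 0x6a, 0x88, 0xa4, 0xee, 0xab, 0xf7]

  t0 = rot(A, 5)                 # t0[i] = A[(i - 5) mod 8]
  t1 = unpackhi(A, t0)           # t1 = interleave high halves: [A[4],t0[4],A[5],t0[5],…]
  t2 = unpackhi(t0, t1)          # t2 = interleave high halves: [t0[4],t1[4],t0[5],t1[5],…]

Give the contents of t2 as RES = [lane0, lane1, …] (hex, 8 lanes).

RES = [0xf7, 0xab, 0x63, 0xc9, 0xc9, 0xf7, 0x6a, 0x6a]

t0 = [0x88, 0xa4, 0xee, 0xab, 0xf7, 0x63, 0xc9, 0x6a]
t1 = [0xa4, 0xf7, 0xee, 0x63, 0xab, 0xc9, 0xf7, 0x6a]
t2 = [0xf7, 0xab, 0x63, 0xc9, 0xc9, 0xf7, 0x6a, 0x6a]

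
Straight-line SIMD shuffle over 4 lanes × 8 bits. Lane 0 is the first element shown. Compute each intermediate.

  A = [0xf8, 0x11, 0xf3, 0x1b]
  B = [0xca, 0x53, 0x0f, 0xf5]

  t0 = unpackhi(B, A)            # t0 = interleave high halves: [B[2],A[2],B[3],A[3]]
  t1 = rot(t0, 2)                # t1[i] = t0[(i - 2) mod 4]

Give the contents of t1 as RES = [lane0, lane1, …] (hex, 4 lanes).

→ t0 |0f|f3|f5|1b|
→ t1 |f5|1b|0f|f3|

RES = [0xf5, 0x1b, 0x0f, 0xf3]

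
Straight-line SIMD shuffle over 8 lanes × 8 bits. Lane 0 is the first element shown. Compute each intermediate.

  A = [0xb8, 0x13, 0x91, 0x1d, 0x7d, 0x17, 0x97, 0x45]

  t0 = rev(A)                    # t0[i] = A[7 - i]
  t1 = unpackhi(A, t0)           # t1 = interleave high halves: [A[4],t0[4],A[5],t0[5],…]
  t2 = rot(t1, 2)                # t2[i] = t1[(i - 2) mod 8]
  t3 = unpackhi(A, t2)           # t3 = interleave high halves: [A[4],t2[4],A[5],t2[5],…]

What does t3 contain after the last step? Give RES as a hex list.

RES = [ 0x7d  0x17  0x17  0x91  0x97  0x97  0x45  0x13 ]

→ t0 |45|97|17|7d|1d|91|13|b8|
→ t1 |7d|1d|17|91|97|13|45|b8|
→ t2 |45|b8|7d|1d|17|91|97|13|
→ t3 |7d|17|17|91|97|97|45|13|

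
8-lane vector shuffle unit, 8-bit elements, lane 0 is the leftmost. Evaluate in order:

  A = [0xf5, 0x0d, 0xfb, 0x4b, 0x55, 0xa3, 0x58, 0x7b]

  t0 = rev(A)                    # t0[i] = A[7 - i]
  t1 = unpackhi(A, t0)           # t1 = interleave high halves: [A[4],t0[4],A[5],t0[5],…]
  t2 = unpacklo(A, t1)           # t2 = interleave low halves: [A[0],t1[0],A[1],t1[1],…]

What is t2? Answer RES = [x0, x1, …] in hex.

→ t0 |7b|58|a3|55|4b|fb|0d|f5|
→ t1 |55|4b|a3|fb|58|0d|7b|f5|
→ t2 |f5|55|0d|4b|fb|a3|4b|fb|

RES = [0xf5, 0x55, 0x0d, 0x4b, 0xfb, 0xa3, 0x4b, 0xfb]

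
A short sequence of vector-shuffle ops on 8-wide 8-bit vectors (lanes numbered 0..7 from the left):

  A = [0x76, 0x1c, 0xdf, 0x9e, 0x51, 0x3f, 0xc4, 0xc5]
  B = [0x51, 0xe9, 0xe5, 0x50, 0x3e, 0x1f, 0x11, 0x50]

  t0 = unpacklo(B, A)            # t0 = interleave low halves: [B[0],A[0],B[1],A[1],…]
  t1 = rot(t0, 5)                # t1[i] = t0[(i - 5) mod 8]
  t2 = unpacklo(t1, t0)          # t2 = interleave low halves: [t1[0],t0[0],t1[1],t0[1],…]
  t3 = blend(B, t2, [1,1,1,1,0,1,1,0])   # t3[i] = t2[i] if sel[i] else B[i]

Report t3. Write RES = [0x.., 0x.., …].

RES = [ 0x1c  0x51  0xe5  0x76  0x3e  0xe9  0x50  0x50 ]

→ t0 |51|76|e9|1c|e5|df|50|9e|
→ t1 |1c|e5|df|50|9e|51|76|e9|
→ t2 |1c|51|e5|76|df|e9|50|1c|
→ t3 |1c|51|e5|76|3e|e9|50|50|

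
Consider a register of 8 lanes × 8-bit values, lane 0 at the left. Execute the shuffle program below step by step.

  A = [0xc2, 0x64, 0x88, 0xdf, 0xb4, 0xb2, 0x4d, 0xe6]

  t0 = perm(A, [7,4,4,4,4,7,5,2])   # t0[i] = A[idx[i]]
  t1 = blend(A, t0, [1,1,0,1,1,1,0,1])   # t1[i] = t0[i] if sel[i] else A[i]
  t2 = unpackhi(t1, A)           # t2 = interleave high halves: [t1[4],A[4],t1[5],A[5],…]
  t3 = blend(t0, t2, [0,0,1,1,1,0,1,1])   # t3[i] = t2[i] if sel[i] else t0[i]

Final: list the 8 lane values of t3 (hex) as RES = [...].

RES = [ 0xe6  0xb4  0xe6  0xb2  0x4d  0xe6  0x88  0xe6 ]

→ t0 |e6|b4|b4|b4|b4|e6|b2|88|
→ t1 |e6|b4|88|b4|b4|e6|4d|88|
→ t2 |b4|b4|e6|b2|4d|4d|88|e6|
→ t3 |e6|b4|e6|b2|4d|e6|88|e6|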